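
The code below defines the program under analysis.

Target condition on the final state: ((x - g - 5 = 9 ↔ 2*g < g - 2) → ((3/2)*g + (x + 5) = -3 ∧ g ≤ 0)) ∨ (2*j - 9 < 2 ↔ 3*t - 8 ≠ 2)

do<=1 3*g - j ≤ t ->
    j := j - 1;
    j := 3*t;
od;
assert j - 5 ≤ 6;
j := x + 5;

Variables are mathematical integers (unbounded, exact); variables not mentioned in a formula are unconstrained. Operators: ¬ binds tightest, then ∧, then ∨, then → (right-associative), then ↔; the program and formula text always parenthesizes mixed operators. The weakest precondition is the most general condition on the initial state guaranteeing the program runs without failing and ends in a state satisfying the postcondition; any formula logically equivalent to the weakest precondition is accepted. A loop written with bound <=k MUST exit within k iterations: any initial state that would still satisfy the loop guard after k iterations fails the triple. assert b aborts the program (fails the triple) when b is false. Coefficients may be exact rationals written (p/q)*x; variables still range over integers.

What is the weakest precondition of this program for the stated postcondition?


Working backward. After the program, the postcondition ((x - g - 5 = 9 ↔ 2*g < g - 2) → ((3/2)*g + (x + 5) = -3 ∧ g ≤ 0)) ∨ (2*j - 9 < 2 ↔ 3*t - 8 ≠ 2) must hold; in canonical form it is ((x = g + 14 ↔ g < -2) → ((3/2)*g + x = -8 ∧ g ≤ 0)) ∨ (2*j < 11 ↔ 3*t ≠ 10).
Before j := x + 5: ((x = g + 14 ↔ g < -2) → ((3/2)*g + x = -8 ∧ g ≤ 0)) ∨ (2*x < 1 ↔ 3*t ≠ 10)
Before assert j - 5 ≤ 6: j ≤ 11 ∧ (((x = g + 14 ↔ g < -2) → ((3/2)*g + x = -8 ∧ g ≤ 0)) ∨ (2*x < 1 ↔ 3*t ≠ 10))
Before the loop (bound <=1), unroll the exhaustion recursion (WP_0 = exit-now case; WP_j = one more guarded iteration, up to j = 1):
  WP_0: (¬(3*g ≤ j + t)) ∧ j ≤ 11 ∧ (((x = g + 14 ↔ g < -2) → ((3/2)*g + x = -8 ∧ g ≤ 0)) ∨ (2*x < 1 ↔ 3*t ≠ 10))
  WP_1: (3*g ≤ j + t → ((¬(3*g ≤ 4*t)) ∧ 3*t ≤ 11 ∧ (((x = g + 14 ↔ g < -2) → ((3/2)*g + x = -8 ∧ g ≤ 0)) ∨ (2*x < 1 ↔ 3*t ≠ 10)))) ∧ ((¬(3*g ≤ j + t)) → (j ≤ 11 ∧ (((x = g + 14 ↔ g < -2) → ((3/2)*g + x = -8 ∧ g ≤ 0)) ∨ (2*x < 1 ↔ 3*t ≠ 10))))
So before the loop: (3*g ≤ j + t → ((¬(3*g ≤ 4*t)) ∧ 3*t ≤ 11 ∧ (((x = g + 14 ↔ g < -2) → ((3/2)*g + x = -8 ∧ g ≤ 0)) ∨ (2*x < 1 ↔ 3*t ≠ 10)))) ∧ ((¬(3*g ≤ j + t)) → (j ≤ 11 ∧ (((x = g + 14 ↔ g < -2) → ((3/2)*g + x = -8 ∧ g ≤ 0)) ∨ (2*x < 1 ↔ 3*t ≠ 10))))
Answer: WP = (3*g ≤ j + t → ((¬(3*g ≤ 4*t)) ∧ 3*t ≤ 11 ∧ (((x = g + 14 ↔ g < -2) → ((3/2)*g + x = -8 ∧ g ≤ 0)) ∨ (2*x < 1 ↔ 3*t ≠ 10)))) ∧ ((¬(3*g ≤ j + t)) → (j ≤ 11 ∧ (((x = g + 14 ↔ g < -2) → ((3/2)*g + x = -8 ∧ g ≤ 0)) ∨ (2*x < 1 ↔ 3*t ≠ 10))))


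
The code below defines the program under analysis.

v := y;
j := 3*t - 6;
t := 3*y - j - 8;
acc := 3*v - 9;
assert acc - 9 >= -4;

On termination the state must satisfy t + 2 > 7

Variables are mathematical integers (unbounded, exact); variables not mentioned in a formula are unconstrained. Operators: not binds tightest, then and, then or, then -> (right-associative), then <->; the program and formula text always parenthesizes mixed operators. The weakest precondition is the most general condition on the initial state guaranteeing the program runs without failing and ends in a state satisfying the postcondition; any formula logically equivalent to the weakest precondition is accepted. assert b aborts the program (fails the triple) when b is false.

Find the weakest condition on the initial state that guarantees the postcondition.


Working backward. After the program, the postcondition t + 2 > 7 must hold; in canonical form it is t > 5.
Before assert acc - 9 >= -4: acc >= 5 and t > 5
Before acc := 3*v - 9: 3*v >= 14 and t > 5
Before t := 3*y - j - 8: 3*v >= 14 and 3*y > j + 13
Before j := 3*t - 6: 3*v >= 14 and 3*y > 3*t + 7
Before v := y: 3*y >= 14 and 3*y > 3*t + 7
Answer: WP = 3*y >= 14 and 3*y > 3*t + 7


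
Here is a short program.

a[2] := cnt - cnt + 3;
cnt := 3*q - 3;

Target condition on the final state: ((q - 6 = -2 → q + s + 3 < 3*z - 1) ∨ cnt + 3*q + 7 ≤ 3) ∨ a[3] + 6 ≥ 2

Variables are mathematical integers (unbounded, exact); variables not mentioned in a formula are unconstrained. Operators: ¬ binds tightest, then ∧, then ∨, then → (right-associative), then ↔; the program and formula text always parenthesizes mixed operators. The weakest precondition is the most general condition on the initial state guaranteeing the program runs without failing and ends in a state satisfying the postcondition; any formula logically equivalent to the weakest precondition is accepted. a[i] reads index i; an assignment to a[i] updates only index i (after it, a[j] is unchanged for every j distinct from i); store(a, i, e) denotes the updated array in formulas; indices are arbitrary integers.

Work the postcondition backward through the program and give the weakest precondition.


Working backward. After the program, the postcondition ((q - 6 = -2 → q + s + 3 < 3*z - 1) ∨ cnt + 3*q + 7 ≤ 3) ∨ a[3] + 6 ≥ 2 must hold; in canonical form it is (q = 4 → q + s < 3*z - 4) ∨ cnt + 3*q ≤ -4 ∨ a[3] ≥ -4.
Before cnt := 3*q - 3: (q = 4 → q + s < 3*z - 4) ∨ 6*q ≤ -1 ∨ a[3] ≥ -4
Before a[2] := cnt - cnt + 3: (q = 4 → q + s < 3*z - 4) ∨ 6*q ≤ -1 ∨ a[3] ≥ -4
Answer: WP = (q = 4 → q + s < 3*z - 4) ∨ 6*q ≤ -1 ∨ a[3] ≥ -4


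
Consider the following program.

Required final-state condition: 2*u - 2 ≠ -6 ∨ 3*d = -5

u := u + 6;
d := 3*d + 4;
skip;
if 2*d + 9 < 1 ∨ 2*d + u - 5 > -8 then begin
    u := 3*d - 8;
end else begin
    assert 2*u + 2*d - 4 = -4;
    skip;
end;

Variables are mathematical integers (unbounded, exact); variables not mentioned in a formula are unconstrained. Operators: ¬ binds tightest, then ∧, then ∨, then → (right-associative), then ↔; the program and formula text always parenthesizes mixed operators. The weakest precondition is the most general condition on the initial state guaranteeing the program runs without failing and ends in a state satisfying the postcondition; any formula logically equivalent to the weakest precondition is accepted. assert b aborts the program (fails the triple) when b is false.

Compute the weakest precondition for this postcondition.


Working backward. After the program, the postcondition 2*u - 2 ≠ -6 ∨ 3*d = -5 must hold; in canonical form it is 2*u ≠ -4 ∨ 3*d = -5.
Then branch requires 6*d ≠ 12 ∨ 3*d = -5; else branch requires 2*d + 2*u = 0 ∧ (2*u ≠ -4 ∨ 3*d = -5).
Before the if: ((2*d < -8 ∨ 2*d + u > -3) → (6*d ≠ 12 ∨ 3*d = -5)) ∧ ((¬(2*d < -8 ∨ 2*d + u > -3)) → (2*d + 2*u = 0 ∧ (2*u ≠ -4 ∨ 3*d = -5)))
Before skip: ((2*d < -8 ∨ 2*d + u > -3) → (6*d ≠ 12 ∨ 3*d = -5)) ∧ ((¬(2*d < -8 ∨ 2*d + u > -3)) → (2*d + 2*u = 0 ∧ (2*u ≠ -4 ∨ 3*d = -5)))
Before d := 3*d + 4: ((6*d < -16 ∨ 6*d + u > -11) → (18*d ≠ -12 ∨ 9*d = -17)) ∧ ((¬(6*d < -16 ∨ 6*d + u > -11)) → (6*d + 2*u = -8 ∧ (2*u ≠ -4 ∨ 9*d = -17)))
Before u := u + 6: ((6*d < -16 ∨ 6*d + u > -17) → (18*d ≠ -12 ∨ 9*d = -17)) ∧ ((¬(6*d < -16 ∨ 6*d + u > -17)) → (6*d + 2*u = -20 ∧ (2*u ≠ -16 ∨ 9*d = -17)))
Answer: WP = ((6*d < -16 ∨ 6*d + u > -17) → (18*d ≠ -12 ∨ 9*d = -17)) ∧ ((¬(6*d < -16 ∨ 6*d + u > -17)) → (6*d + 2*u = -20 ∧ (2*u ≠ -16 ∨ 9*d = -17)))


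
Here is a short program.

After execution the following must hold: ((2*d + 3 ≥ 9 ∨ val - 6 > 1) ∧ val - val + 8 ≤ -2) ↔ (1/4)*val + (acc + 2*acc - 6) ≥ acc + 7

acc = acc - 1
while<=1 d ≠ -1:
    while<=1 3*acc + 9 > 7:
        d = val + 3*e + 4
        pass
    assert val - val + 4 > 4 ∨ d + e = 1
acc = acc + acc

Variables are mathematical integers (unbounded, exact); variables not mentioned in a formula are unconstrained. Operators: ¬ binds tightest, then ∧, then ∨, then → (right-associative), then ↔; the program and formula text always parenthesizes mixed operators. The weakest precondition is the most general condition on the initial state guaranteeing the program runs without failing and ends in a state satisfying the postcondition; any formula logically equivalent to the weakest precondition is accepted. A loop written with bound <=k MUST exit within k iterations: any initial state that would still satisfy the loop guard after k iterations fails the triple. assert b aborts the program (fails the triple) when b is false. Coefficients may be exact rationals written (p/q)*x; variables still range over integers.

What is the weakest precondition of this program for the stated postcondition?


Working backward. After the program, the postcondition ((2*d + 3 ≥ 9 ∨ val - 6 > 1) ∧ val - val + 8 ≤ -2) ↔ (1/4)*val + (acc + 2*acc - 6) ≥ acc + 7 must hold; in canonical form it is ¬(2*acc + (1/4)*val ≥ 13).
Before acc := acc + acc: ¬(4*acc + (1/4)*val ≥ 13)
Before the loop (bound <=1), unroll the exhaustion recursion (WP_0 = exit-now case; WP_j = one more guarded iteration, up to j = 1):
  WP_0: (¬(d ≠ -1)) ∧ (¬(4*acc + (1/4)*val ≥ 13))
  WP_1: (d ≠ -1 → ((3*acc > -2 → ((¬(3*acc > -2)) ∧ 4*e + val = -3 ∧ (¬(3*e + val ≠ -5)) ∧ (¬(4*acc + (1/4)*val ≥ 13)))) ∧ ((¬(3*acc > -2)) → (d + e = 1 ∧ (¬(d ≠ -1)) ∧ (¬(4*acc + (1/4)*val ≥ 13)))))) ∧ ((¬(d ≠ -1)) → (¬(4*acc + (1/4)*val ≥ 13)))
So before the loop: (d ≠ -1 → ((3*acc > -2 → ((¬(3*acc > -2)) ∧ 4*e + val = -3 ∧ (¬(3*e + val ≠ -5)) ∧ (¬(4*acc + (1/4)*val ≥ 13)))) ∧ ((¬(3*acc > -2)) → (d + e = 1 ∧ (¬(d ≠ -1)) ∧ (¬(4*acc + (1/4)*val ≥ 13)))))) ∧ ((¬(d ≠ -1)) → (¬(4*acc + (1/4)*val ≥ 13)))
Before acc := acc - 1: (d ≠ -1 → ((3*acc > 1 → ((¬(3*acc > 1)) ∧ 4*e + val = -3 ∧ (¬(3*e + val ≠ -5)) ∧ (¬(4*acc + (1/4)*val ≥ 17)))) ∧ ((¬(3*acc > 1)) → (d + e = 1 ∧ (¬(d ≠ -1)) ∧ (¬(4*acc + (1/4)*val ≥ 17)))))) ∧ ((¬(d ≠ -1)) → (¬(4*acc + (1/4)*val ≥ 17)))
Answer: WP = (d ≠ -1 → ((3*acc > 1 → ((¬(3*acc > 1)) ∧ 4*e + val = -3 ∧ (¬(3*e + val ≠ -5)) ∧ (¬(4*acc + (1/4)*val ≥ 17)))) ∧ ((¬(3*acc > 1)) → (d + e = 1 ∧ (¬(d ≠ -1)) ∧ (¬(4*acc + (1/4)*val ≥ 17)))))) ∧ ((¬(d ≠ -1)) → (¬(4*acc + (1/4)*val ≥ 17)))


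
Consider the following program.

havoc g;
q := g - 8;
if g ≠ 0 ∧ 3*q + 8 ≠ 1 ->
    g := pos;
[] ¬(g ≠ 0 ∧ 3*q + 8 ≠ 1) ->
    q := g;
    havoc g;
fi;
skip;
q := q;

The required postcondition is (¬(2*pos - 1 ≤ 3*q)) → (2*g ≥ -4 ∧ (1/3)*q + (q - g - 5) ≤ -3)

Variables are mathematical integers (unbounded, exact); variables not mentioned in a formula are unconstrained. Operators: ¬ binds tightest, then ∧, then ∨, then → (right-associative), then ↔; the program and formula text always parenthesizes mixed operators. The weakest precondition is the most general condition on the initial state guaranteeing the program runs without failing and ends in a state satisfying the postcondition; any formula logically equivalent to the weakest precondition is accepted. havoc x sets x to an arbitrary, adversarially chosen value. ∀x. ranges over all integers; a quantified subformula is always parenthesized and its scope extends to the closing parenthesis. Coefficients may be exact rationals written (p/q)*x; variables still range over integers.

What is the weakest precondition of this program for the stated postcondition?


Working backward. After the program, the postcondition (¬(2*pos - 1 ≤ 3*q)) → (2*g ≥ -4 ∧ (1/3)*q + (q - g - 5) ≤ -3) must hold; in canonical form it is (¬(2*pos ≤ 3*q + 1)) → (2*g ≥ -4 ∧ (4/3)*q ≤ g + 2).
Before q := q: (¬(2*pos ≤ 3*q + 1)) → (2*g ≥ -4 ∧ (4/3)*q ≤ g + 2)
Before skip: (¬(2*pos ≤ 3*q + 1)) → (2*g ≥ -4 ∧ (4/3)*q ≤ g + 2)
Then branch requires (¬(2*pos ≤ 3*q + 1)) → (2*pos ≥ -4 ∧ (4/3)*q ≤ pos + 2); else branch requires ∀g_1. ((¬(2*pos ≤ 3*g + 1)) → (2*g_1 ≥ -4 ∧ (4/3)*g ≤ g_1 + 2)).
Before the if: ((g ≠ 0 ∧ 3*q ≠ -7) → ((¬(2*pos ≤ 3*q + 1)) → (2*pos ≥ -4 ∧ (4/3)*q ≤ pos + 2))) ∧ ((¬(g ≠ 0 ∧ 3*q ≠ -7)) → (∀g_1. ((¬(2*pos ≤ 3*g + 1)) → (2*g_1 ≥ -4 ∧ (4/3)*g ≤ g_1 + 2))))
Before q := g - 8: ((g ≠ 0 ∧ 3*g ≠ 17) → ((¬(2*pos ≤ 3*g - 23)) → (2*pos ≥ -4 ∧ (4/3)*g ≤ pos + 38/3))) ∧ ((¬(g ≠ 0 ∧ 3*g ≠ 17)) → (∀g_1. ((¬(2*pos ≤ 3*g + 1)) → (2*g_1 ≥ -4 ∧ (4/3)*g ≤ g_1 + 2))))
Before havoc g: ∀g_2. (((g_2 ≠ 0 ∧ 3*g_2 ≠ 17) → ((¬(2*pos ≤ 3*g_2 - 23)) → (2*pos ≥ -4 ∧ (4/3)*g_2 ≤ pos + 38/3))) ∧ ((¬(g_2 ≠ 0 ∧ 3*g_2 ≠ 17)) → (∀g_1. ((¬(2*pos ≤ 3*g_2 + 1)) → (2*g_1 ≥ -4 ∧ (4/3)*g_2 ≤ g_1 + 2)))))
Answer: WP = ∀g_2. (((g_2 ≠ 0 ∧ 3*g_2 ≠ 17) → ((¬(2*pos ≤ 3*g_2 - 23)) → (2*pos ≥ -4 ∧ (4/3)*g_2 ≤ pos + 38/3))) ∧ ((¬(g_2 ≠ 0 ∧ 3*g_2 ≠ 17)) → (∀g_1. ((¬(2*pos ≤ 3*g_2 + 1)) → (2*g_1 ≥ -4 ∧ (4/3)*g_2 ≤ g_1 + 2)))))


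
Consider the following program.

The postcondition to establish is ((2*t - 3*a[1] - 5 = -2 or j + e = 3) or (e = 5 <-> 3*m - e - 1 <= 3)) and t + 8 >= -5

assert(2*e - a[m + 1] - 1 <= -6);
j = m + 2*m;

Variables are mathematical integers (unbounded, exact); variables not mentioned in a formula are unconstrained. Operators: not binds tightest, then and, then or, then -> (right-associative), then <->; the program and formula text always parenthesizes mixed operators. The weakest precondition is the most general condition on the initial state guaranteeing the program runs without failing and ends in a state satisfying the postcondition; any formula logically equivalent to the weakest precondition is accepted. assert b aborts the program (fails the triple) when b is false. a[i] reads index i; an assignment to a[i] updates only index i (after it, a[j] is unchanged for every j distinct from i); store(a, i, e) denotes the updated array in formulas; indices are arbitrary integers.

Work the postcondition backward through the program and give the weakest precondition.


Working backward. After the program, the postcondition ((2*t - 3*a[1] - 5 = -2 or j + e = 3) or (e = 5 <-> 3*m - e - 1 <= 3)) and t + 8 >= -5 must hold; in canonical form it is (2*t = 3*a[1] + 3 or e + j = 3 or (e = 5 <-> 3*m <= e + 4)) and t >= -13.
Before j := m + 2*m: (2*t = 3*a[1] + 3 or e + 3*m = 3 or (e = 5 <-> 3*m <= e + 4)) and t >= -13
Before assert 2*e - a[m + 1] - 1 <= -6: 2*e <= a[m + 1] - 5 and (2*t = 3*a[1] + 3 or e + 3*m = 3 or (e = 5 <-> 3*m <= e + 4)) and t >= -13
Answer: WP = 2*e <= a[m + 1] - 5 and (2*t = 3*a[1] + 3 or e + 3*m = 3 or (e = 5 <-> 3*m <= e + 4)) and t >= -13


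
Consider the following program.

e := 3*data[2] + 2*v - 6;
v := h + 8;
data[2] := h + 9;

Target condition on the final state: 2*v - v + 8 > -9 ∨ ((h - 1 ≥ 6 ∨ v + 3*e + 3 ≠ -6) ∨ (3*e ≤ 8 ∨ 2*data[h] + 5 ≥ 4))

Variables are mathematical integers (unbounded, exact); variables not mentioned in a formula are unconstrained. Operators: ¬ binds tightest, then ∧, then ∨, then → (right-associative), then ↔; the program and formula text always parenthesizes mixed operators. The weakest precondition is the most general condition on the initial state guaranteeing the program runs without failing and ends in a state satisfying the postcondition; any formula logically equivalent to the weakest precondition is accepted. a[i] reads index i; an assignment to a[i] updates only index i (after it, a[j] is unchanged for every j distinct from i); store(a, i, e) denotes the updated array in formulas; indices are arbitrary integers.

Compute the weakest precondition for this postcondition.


Working backward. After the program, the postcondition 2*v - v + 8 > -9 ∨ ((h - 1 ≥ 6 ∨ v + 3*e + 3 ≠ -6) ∨ (3*e ≤ 8 ∨ 2*data[h] + 5 ≥ 4)) must hold; in canonical form it is v > -17 ∨ h ≥ 7 ∨ 3*e + v ≠ -9 ∨ 3*e ≤ 8 ∨ 2*data[h] ≥ -1.
Before data[2] := h + 9: v > -17 ∨ h ≥ 7 ∨ 3*e + v ≠ -9 ∨ 3*e ≤ 8 ∨ 2*store(data, 2, h + 9)[h] ≥ -1
Before v := h + 8: h > -25 ∨ h ≥ 7 ∨ 3*e + h ≠ -17 ∨ 3*e ≤ 8 ∨ 2*store(data, 2, h + 9)[h] ≥ -1
Before e := 3*data[2] + 2*v - 6: h > -25 ∨ h ≥ 7 ∨ 9*data[2] + h + 6*v ≠ 1 ∨ 9*data[2] + 6*v ≤ 26 ∨ 2*store(data, 2, h + 9)[h] ≥ -1
Answer: WP = h > -25 ∨ h ≥ 7 ∨ 9*data[2] + h + 6*v ≠ 1 ∨ 9*data[2] + 6*v ≤ 26 ∨ 2*store(data, 2, h + 9)[h] ≥ -1


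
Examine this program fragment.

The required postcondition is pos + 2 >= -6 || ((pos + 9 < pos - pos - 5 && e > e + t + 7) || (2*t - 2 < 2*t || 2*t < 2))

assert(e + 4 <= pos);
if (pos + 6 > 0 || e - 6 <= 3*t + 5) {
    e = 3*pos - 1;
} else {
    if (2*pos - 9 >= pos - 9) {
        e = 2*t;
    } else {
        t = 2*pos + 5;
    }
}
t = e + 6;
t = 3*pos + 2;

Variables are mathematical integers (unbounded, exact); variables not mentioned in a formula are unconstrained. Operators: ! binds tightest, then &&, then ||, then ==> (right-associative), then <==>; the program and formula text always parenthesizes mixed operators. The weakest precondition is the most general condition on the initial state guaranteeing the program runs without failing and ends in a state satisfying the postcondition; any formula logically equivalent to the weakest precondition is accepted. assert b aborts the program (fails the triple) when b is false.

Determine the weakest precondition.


Working backward. After the program, the postcondition pos + 2 >= -6 || ((pos + 9 < pos - pos - 5 && e > e + t + 7) || (2*t - 2 < 2*t || 2*t < 2)) must hold; in canonical form it is true.
Before t := 3*pos + 2: true
Before t := e + 6: true
Then branch requires true; else branch requires true.
Before the if: true
Before assert e + 4 <= pos: e <= pos - 4
Answer: WP = e <= pos - 4


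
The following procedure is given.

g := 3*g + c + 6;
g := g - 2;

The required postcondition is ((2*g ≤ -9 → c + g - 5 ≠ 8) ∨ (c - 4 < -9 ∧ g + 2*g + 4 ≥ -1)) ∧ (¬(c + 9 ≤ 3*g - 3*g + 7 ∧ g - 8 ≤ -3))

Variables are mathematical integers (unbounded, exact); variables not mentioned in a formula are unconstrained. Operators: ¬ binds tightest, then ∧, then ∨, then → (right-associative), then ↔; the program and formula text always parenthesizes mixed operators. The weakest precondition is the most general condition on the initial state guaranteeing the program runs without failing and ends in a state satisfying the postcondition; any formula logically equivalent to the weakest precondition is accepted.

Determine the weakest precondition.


Working backward. After the program, the postcondition ((2*g ≤ -9 → c + g - 5 ≠ 8) ∨ (c - 4 < -9 ∧ g + 2*g + 4 ≥ -1)) ∧ (¬(c + 9 ≤ 3*g - 3*g + 7 ∧ g - 8 ≤ -3)) must hold; in canonical form it is ((2*g ≤ -9 → c + g ≠ 13) ∨ (c < -5 ∧ 3*g ≥ -5)) ∧ (¬(c ≤ -2 ∧ g ≤ 5)).
Before g := g - 2: ((2*g ≤ -5 → c + g ≠ 15) ∨ (c < -5 ∧ 3*g ≥ 1)) ∧ (¬(c ≤ -2 ∧ g ≤ 7))
Before g := 3*g + c + 6: ((2*c + 6*g ≤ -17 → 2*c + 3*g ≠ 9) ∨ (c < -5 ∧ 3*c + 9*g ≥ -17)) ∧ (¬(c ≤ -2 ∧ c + 3*g ≤ 1))
Answer: WP = ((2*c + 6*g ≤ -17 → 2*c + 3*g ≠ 9) ∨ (c < -5 ∧ 3*c + 9*g ≥ -17)) ∧ (¬(c ≤ -2 ∧ c + 3*g ≤ 1))


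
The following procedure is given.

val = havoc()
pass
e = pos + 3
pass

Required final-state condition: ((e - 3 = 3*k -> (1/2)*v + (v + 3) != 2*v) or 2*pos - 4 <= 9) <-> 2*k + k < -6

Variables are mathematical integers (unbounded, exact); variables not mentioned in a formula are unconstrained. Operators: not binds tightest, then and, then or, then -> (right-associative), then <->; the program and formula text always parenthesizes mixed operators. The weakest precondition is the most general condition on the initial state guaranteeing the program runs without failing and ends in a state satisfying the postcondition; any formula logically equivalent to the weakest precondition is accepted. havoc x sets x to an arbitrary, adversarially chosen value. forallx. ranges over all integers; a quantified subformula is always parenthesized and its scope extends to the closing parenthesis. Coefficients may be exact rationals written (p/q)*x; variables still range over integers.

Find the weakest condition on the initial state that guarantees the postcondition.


Working backward. After the program, the postcondition ((e - 3 = 3*k -> (1/2)*v + (v + 3) != 2*v) or 2*pos - 4 <= 9) <-> 2*k + k < -6 must hold; in canonical form it is ((e = 3*k + 3 -> (1/2)*v != 3) or 2*pos <= 13) <-> 3*k < -6.
Before skip: ((e = 3*k + 3 -> (1/2)*v != 3) or 2*pos <= 13) <-> 3*k < -6
Before e := pos + 3: ((pos = 3*k -> (1/2)*v != 3) or 2*pos <= 13) <-> 3*k < -6
Before skip: ((pos = 3*k -> (1/2)*v != 3) or 2*pos <= 13) <-> 3*k < -6
Before havoc val: ((pos = 3*k -> (1/2)*v != 3) or 2*pos <= 13) <-> 3*k < -6
Answer: WP = ((pos = 3*k -> (1/2)*v != 3) or 2*pos <= 13) <-> 3*k < -6


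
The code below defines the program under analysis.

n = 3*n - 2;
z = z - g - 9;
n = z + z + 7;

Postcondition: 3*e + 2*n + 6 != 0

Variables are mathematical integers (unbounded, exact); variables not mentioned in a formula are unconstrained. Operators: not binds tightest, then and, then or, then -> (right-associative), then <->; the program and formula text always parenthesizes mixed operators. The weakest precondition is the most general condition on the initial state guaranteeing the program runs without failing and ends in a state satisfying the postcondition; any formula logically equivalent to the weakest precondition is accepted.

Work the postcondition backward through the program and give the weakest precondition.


Working backward. After the program, the postcondition 3*e + 2*n + 6 != 0 must hold; in canonical form it is 3*e + 2*n != -6.
Before n := z + z + 7: 3*e + 4*z != -20
Before z := z - g - 9: 3*e + 4*z != 4*g + 16
Before n := 3*n - 2: 3*e + 4*z != 4*g + 16
Answer: WP = 3*e + 4*z != 4*g + 16


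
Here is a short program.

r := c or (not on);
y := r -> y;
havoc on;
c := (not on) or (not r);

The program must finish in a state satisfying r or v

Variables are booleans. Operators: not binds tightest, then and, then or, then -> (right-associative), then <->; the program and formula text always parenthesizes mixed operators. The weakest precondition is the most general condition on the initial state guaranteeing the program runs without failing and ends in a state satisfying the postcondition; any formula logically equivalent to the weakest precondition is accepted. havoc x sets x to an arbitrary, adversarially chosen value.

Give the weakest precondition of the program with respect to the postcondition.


Working backward. After the program, r or v must hold.
Before c := (not on) or (not r): r or v
Before havoc on: r or v
Before y := r -> y: r or v
Before r := c or (not on): c or (not on) or v
Answer: WP = c or (not on) or v


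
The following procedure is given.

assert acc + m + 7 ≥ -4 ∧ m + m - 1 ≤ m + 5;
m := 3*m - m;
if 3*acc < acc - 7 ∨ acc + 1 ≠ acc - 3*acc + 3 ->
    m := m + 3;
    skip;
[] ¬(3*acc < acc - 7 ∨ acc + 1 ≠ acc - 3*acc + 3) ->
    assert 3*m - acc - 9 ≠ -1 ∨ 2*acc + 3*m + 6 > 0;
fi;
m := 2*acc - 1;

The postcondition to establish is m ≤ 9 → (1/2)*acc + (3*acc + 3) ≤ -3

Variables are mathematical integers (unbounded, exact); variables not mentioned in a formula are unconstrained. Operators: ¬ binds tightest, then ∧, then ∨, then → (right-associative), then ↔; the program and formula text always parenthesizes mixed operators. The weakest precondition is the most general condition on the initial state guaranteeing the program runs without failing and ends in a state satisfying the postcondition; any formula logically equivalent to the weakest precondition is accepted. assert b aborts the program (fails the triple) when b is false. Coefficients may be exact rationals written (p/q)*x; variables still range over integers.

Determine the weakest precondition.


Working backward. After the program, the postcondition m ≤ 9 → (1/2)*acc + (3*acc + 3) ≤ -3 must hold; in canonical form it is m ≤ 9 → (7/2)*acc ≤ -6.
Before m := 2*acc - 1: 2*acc ≤ 10 → (7/2)*acc ≤ -6
Then branch requires 2*acc ≤ 10 → (7/2)*acc ≤ -6; else branch requires (3*m ≠ acc + 8 ∨ 2*acc + 3*m > -6) ∧ (2*acc ≤ 10 → (7/2)*acc ≤ -6).
Before the if: ((2*acc < -7 ∨ 3*acc ≠ 2) → (2*acc ≤ 10 → (7/2)*acc ≤ -6)) ∧ ((¬(2*acc < -7 ∨ 3*acc ≠ 2)) → ((3*m ≠ acc + 8 ∨ 2*acc + 3*m > -6) ∧ (2*acc ≤ 10 → (7/2)*acc ≤ -6)))
Before m := 3*m - m: ((2*acc < -7 ∨ 3*acc ≠ 2) → (2*acc ≤ 10 → (7/2)*acc ≤ -6)) ∧ ((¬(2*acc < -7 ∨ 3*acc ≠ 2)) → ((6*m ≠ acc + 8 ∨ 2*acc + 6*m > -6) ∧ (2*acc ≤ 10 → (7/2)*acc ≤ -6)))
Before assert acc + m + 7 ≥ -4 ∧ m + m - 1 ≤ m + 5: acc + m ≥ -11 ∧ m ≤ 6 ∧ ((2*acc < -7 ∨ 3*acc ≠ 2) → (2*acc ≤ 10 → (7/2)*acc ≤ -6)) ∧ ((¬(2*acc < -7 ∨ 3*acc ≠ 2)) → ((6*m ≠ acc + 8 ∨ 2*acc + 6*m > -6) ∧ (2*acc ≤ 10 → (7/2)*acc ≤ -6)))
Answer: WP = acc + m ≥ -11 ∧ m ≤ 6 ∧ ((2*acc < -7 ∨ 3*acc ≠ 2) → (2*acc ≤ 10 → (7/2)*acc ≤ -6)) ∧ ((¬(2*acc < -7 ∨ 3*acc ≠ 2)) → ((6*m ≠ acc + 8 ∨ 2*acc + 6*m > -6) ∧ (2*acc ≤ 10 → (7/2)*acc ≤ -6)))


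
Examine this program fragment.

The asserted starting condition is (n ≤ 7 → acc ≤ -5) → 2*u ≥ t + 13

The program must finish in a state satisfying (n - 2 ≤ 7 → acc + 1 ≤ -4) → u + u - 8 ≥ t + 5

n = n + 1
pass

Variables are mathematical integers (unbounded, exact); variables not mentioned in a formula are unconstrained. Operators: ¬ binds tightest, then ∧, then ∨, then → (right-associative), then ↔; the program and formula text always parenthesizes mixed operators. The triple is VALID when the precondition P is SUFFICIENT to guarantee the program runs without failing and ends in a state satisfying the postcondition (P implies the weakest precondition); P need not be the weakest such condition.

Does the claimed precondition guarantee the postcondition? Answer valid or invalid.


Working backward. After the program, the postcondition (n - 2 ≤ 7 → acc + 1 ≤ -4) → u + u - 8 ≥ t + 5 must hold; in canonical form it is (n ≤ 9 → acc ≤ -5) → 2*u ≥ t + 13.
Before skip: (n ≤ 9 → acc ≤ -5) → 2*u ≥ t + 13
Before n := n + 1: (n ≤ 8 → acc ≤ -5) → 2*u ≥ t + 13
The weakest precondition is (n ≤ 8 → acc ≤ -5) → 2*u ≥ t + 13.
Check whether (n ≤ 7 → acc ≤ -5) → 2*u ≥ t + 13 implies it.
Every state satisfying the precondition satisfies the weakest precondition: the implication holds.
Answer: valid


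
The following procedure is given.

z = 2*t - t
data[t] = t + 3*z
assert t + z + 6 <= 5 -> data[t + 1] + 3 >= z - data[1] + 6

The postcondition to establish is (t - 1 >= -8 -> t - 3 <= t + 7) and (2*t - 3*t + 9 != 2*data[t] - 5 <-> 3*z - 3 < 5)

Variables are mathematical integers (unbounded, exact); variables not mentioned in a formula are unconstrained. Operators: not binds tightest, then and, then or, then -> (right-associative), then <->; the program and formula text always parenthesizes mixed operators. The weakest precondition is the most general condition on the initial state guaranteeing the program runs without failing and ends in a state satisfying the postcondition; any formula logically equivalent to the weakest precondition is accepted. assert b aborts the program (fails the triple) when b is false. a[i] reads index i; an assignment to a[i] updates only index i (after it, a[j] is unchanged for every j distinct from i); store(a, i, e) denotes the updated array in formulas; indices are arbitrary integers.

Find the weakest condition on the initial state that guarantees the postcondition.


Working backward. After the program, the postcondition (t - 1 >= -8 -> t - 3 <= t + 7) and (2*t - 3*t + 9 != 2*data[t] - 5 <-> 3*z - 3 < 5) must hold; in canonical form it is 2*data[t] + t != 14 <-> 3*z < 8.
Before assert t + z + 6 <= 5 -> data[t + 1] + 3 >= z - data[1] + 6: (t + z <= -1 -> data[t + 1] + data[1] >= z + 3) and (2*data[t] + t != 14 <-> 3*z < 8)
Before data[t] := t + 3*z: (t + z <= -1 -> store(data, t, t + 3*z)[t + 1] + store(data, t, t + 3*z)[1] >= z + 3) and (2*store(data, t, t + 3*z)[t] + t != 14 <-> 3*z < 8)
Before z := 2*t - t: (2*t <= -1 -> store(data, t, 4*t)[t + 1] + store(data, t, 4*t)[1] >= t + 3) and (2*store(data, t, 4*t)[t] + t != 14 <-> 3*t < 8)
Answer: WP = (2*t <= -1 -> store(data, t, 4*t)[t + 1] + store(data, t, 4*t)[1] >= t + 3) and (2*store(data, t, 4*t)[t] + t != 14 <-> 3*t < 8)


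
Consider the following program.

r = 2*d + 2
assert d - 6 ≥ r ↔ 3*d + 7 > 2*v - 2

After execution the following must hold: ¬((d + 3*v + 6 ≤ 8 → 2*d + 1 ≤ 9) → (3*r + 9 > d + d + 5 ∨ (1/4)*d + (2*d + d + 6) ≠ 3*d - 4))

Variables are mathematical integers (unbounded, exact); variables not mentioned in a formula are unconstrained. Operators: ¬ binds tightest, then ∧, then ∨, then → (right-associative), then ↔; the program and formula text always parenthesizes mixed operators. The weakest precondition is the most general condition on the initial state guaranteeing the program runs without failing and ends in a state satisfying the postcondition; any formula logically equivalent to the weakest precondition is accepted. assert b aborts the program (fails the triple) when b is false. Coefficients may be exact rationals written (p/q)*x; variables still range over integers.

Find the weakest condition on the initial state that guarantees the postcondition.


Working backward. After the program, the postcondition ¬((d + 3*v + 6 ≤ 8 → 2*d + 1 ≤ 9) → (3*r + 9 > d + d + 5 ∨ (1/4)*d + (2*d + d + 6) ≠ 3*d - 4)) must hold; in canonical form it is ¬((d + 3*v ≤ 2 → 2*d ≤ 8) → (3*r > 2*d - 4 ∨ (1/4)*d ≠ -10)).
Before assert d - 6 ≥ r ↔ 3*d + 7 > 2*v - 2: (d ≥ r + 6 ↔ 3*d > 2*v - 9) ∧ (¬((d + 3*v ≤ 2 → 2*d ≤ 8) → (3*r > 2*d - 4 ∨ (1/4)*d ≠ -10)))
Before r := 2*d + 2: (d ≤ -8 ↔ 3*d > 2*v - 9) ∧ (¬((d + 3*v ≤ 2 → 2*d ≤ 8) → (4*d > -10 ∨ (1/4)*d ≠ -10)))
Answer: WP = (d ≤ -8 ↔ 3*d > 2*v - 9) ∧ (¬((d + 3*v ≤ 2 → 2*d ≤ 8) → (4*d > -10 ∨ (1/4)*d ≠ -10)))


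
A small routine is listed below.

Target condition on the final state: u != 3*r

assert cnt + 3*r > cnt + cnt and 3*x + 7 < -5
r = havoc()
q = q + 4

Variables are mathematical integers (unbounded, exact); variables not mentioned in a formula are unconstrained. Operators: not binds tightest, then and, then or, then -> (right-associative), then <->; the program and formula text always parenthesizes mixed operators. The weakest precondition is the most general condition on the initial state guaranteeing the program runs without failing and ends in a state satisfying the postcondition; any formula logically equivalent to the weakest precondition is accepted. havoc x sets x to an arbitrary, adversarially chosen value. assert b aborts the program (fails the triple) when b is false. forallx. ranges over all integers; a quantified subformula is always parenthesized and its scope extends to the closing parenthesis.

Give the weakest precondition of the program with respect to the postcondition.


Working backward. After the program, u != 3*r must hold.
Before q := q + 4: u != 3*r
Before havoc r: forall r_1. u != 3*r_1
Before assert cnt + 3*r > cnt + cnt and 3*x + 7 < -5: 3*r > cnt and 3*x < -12 and (forall r_1. u != 3*r_1)
Answer: WP = 3*r > cnt and 3*x < -12 and (forall r_1. u != 3*r_1)


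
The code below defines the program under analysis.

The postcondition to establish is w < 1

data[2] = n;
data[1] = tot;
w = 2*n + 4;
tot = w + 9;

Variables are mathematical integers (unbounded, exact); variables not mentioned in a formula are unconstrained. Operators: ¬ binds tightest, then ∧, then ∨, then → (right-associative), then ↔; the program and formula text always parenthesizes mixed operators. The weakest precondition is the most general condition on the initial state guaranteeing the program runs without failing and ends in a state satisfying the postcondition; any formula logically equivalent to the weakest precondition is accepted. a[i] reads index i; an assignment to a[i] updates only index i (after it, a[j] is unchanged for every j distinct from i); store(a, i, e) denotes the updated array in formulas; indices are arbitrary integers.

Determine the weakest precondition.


Working backward. After the program, w < 1 must hold.
Before tot := w + 9: w < 1
Before w := 2*n + 4: 2*n < -3
Before data[1] := tot: 2*n < -3
Before data[2] := n: 2*n < -3
Answer: WP = 2*n < -3


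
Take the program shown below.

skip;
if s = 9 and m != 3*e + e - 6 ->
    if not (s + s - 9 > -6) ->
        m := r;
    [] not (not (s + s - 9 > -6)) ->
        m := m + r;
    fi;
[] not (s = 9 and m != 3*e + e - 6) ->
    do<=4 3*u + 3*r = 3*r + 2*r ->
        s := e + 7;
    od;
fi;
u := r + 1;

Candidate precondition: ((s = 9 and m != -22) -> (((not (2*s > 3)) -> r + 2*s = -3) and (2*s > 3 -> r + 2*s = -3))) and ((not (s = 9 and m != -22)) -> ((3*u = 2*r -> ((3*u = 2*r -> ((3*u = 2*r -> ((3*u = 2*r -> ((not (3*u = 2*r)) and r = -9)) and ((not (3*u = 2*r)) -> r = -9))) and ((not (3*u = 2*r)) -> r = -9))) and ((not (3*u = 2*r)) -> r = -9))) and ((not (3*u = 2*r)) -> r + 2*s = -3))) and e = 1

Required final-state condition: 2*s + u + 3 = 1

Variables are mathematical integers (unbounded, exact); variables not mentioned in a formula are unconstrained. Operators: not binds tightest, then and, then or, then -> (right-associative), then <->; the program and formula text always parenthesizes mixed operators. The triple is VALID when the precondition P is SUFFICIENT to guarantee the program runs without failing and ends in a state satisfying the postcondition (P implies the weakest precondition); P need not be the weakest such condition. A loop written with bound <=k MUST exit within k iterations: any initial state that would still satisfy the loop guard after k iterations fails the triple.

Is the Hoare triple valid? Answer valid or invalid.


Working backward. After the program, the postcondition 2*s + u + 3 = 1 must hold; in canonical form it is 2*s + u = -2.
Before u := r + 1: r + 2*s = -3
Then branch requires ((not (2*s > 3)) -> r + 2*s = -3) and (2*s > 3 -> r + 2*s = -3); else branch requires (3*u = 2*r -> ((3*u = 2*r -> ((3*u = 2*r -> ((3*u = 2*r -> ((not (3*u = 2*r)) and 2*e + r = -17)) and ((not (3*u = 2*r)) -> 2*e + r = -17))) and ((not (3*u = 2*r)) -> 2*e + r = -17))) and ((not (3*u = 2*r)) -> 2*e + r = -17))) and ((not (3*u = 2*r)) -> r + 2*s = -3).
Before the if: ((s = 9 and m != 4*e - 6) -> (((not (2*s > 3)) -> r + 2*s = -3) and (2*s > 3 -> r + 2*s = -3))) and ((not (s = 9 and m != 4*e - 6)) -> ((3*u = 2*r -> ((3*u = 2*r -> ((3*u = 2*r -> ((3*u = 2*r -> ((not (3*u = 2*r)) and 2*e + r = -17)) and ((not (3*u = 2*r)) -> 2*e + r = -17))) and ((not (3*u = 2*r)) -> 2*e + r = -17))) and ((not (3*u = 2*r)) -> 2*e + r = -17))) and ((not (3*u = 2*r)) -> r + 2*s = -3)))
Before skip: ((s = 9 and m != 4*e - 6) -> (((not (2*s > 3)) -> r + 2*s = -3) and (2*s > 3 -> r + 2*s = -3))) and ((not (s = 9 and m != 4*e - 6)) -> ((3*u = 2*r -> ((3*u = 2*r -> ((3*u = 2*r -> ((3*u = 2*r -> ((not (3*u = 2*r)) and 2*e + r = -17)) and ((not (3*u = 2*r)) -> 2*e + r = -17))) and ((not (3*u = 2*r)) -> 2*e + r = -17))) and ((not (3*u = 2*r)) -> 2*e + r = -17))) and ((not (3*u = 2*r)) -> r + 2*s = -3)))
The weakest precondition is ((s = 9 and m != 4*e - 6) -> (((not (2*s > 3)) -> r + 2*s = -3) and (2*s > 3 -> r + 2*s = -3))) and ((not (s = 9 and m != 4*e - 6)) -> ((3*u = 2*r -> ((3*u = 2*r -> ((3*u = 2*r -> ((3*u = 2*r -> ((not (3*u = 2*r)) and 2*e + r = -17)) and ((not (3*u = 2*r)) -> 2*e + r = -17))) and ((not (3*u = 2*r)) -> 2*e + r = -17))) and ((not (3*u = 2*r)) -> 2*e + r = -17))) and ((not (3*u = 2*r)) -> r + 2*s = -3))).
Check whether ((s = 9 and m != -22) -> (((not (2*s > 3)) -> r + 2*s = -3) and (2*s > 3 -> r + 2*s = -3))) and ((not (s = 9 and m != -22)) -> ((3*u = 2*r -> ((3*u = 2*r -> ((3*u = 2*r -> ((3*u = 2*r -> ((not (3*u = 2*r)) and r = -9)) and ((not (3*u = 2*r)) -> r = -9))) and ((not (3*u = 2*r)) -> r = -9))) and ((not (3*u = 2*r)) -> r = -9))) and ((not (3*u = 2*r)) -> r + 2*s = -3))) and e = 1 implies it.
Countermodel: at the initial state e = 1, m = -2, r = -21, s = 9, u = -14, the precondition holds but the weakest precondition fails.
Answer: invalid


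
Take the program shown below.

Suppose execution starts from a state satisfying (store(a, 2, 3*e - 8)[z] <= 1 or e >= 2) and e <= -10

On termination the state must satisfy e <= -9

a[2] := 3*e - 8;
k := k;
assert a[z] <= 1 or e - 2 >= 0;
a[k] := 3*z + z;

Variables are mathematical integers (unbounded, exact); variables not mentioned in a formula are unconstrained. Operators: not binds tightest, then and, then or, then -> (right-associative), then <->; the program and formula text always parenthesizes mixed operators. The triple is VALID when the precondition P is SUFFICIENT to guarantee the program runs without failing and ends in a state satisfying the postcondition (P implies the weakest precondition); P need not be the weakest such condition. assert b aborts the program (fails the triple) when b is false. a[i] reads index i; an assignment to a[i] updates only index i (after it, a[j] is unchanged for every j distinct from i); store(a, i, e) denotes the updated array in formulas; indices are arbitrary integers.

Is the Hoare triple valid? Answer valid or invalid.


Working backward. After the program, e <= -9 must hold.
Before a[k] := 3*z + z: e <= -9
Before assert a[z] <= 1 or e - 2 >= 0: (a[z] <= 1 or e >= 2) and e <= -9
Before k := k: (a[z] <= 1 or e >= 2) and e <= -9
Before a[2] := 3*e - 8: (store(a, 2, 3*e - 8)[z] <= 1 or e >= 2) and e <= -9
The weakest precondition is (store(a, 2, 3*e - 8)[z] <= 1 or e >= 2) and e <= -9.
Check whether (store(a, 2, 3*e - 8)[z] <= 1 or e >= 2) and e <= -10 implies it.
Every state satisfying the precondition satisfies the weakest precondition: the implication holds.
Answer: valid


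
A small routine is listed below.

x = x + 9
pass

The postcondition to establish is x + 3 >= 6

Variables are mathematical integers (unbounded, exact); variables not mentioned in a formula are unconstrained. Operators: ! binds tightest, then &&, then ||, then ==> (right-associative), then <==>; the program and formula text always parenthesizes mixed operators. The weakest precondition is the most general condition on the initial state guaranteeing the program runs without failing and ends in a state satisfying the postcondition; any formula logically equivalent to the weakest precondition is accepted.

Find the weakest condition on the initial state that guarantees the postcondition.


Working backward. After the program, the postcondition x + 3 >= 6 must hold; in canonical form it is x >= 3.
Before skip: x >= 3
Before x := x + 9: x >= -6
Answer: WP = x >= -6


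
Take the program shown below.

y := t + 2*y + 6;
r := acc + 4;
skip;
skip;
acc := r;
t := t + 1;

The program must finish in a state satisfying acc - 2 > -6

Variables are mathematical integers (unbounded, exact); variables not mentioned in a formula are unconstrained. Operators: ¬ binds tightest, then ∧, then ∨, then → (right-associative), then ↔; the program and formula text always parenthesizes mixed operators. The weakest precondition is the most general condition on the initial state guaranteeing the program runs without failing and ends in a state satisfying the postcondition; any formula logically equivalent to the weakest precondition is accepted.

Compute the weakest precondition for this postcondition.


Working backward. After the program, the postcondition acc - 2 > -6 must hold; in canonical form it is acc > -4.
Before t := t + 1: acc > -4
Before acc := r: r > -4
Before skip: r > -4
Before skip: r > -4
Before r := acc + 4: acc > -8
Before y := t + 2*y + 6: acc > -8
Answer: WP = acc > -8


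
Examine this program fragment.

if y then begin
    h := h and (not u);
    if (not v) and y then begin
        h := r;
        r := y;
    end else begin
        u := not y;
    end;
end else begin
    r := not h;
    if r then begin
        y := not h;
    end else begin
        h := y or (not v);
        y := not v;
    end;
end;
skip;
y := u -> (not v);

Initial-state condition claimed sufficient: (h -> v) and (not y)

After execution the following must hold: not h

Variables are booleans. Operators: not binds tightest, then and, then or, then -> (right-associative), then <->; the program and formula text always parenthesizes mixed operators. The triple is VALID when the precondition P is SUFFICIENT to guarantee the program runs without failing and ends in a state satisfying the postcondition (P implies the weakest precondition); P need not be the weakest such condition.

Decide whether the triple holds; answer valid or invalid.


Working backward. After the program, not h must hold.
Before y := u -> (not v): not h
Before skip: not h
Then branch requires (((not v) and y) -> (not r)) and ((not ((not v) and y)) -> (not (h and (not u)))); else branch requires h -> (not (y or (not v))).
Before the if: (y -> ((((not v) and y) -> (not r)) and ((not ((not v) and y)) -> (not (h and (not u)))))) and ((not y) -> (h -> (not (y or (not v)))))
The weakest precondition is (y -> ((((not v) and y) -> (not r)) and ((not ((not v) and y)) -> (not (h and (not u)))))) and ((not y) -> (h -> (not (y or (not v))))).
Check whether (h -> v) and (not y) implies it.
Every state satisfying the precondition satisfies the weakest precondition: the implication holds.
Answer: valid
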